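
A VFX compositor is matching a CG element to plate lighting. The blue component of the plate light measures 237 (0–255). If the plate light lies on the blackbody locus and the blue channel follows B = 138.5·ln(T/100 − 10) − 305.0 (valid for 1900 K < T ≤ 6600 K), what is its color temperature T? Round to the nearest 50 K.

6000 K

ln(t − 10) = (237 + 305.0) / 138.5 = 3.9134.
t − 10 = e^3.9134 = 50.067, so t = 60.067.
T = 100·t = 6007 K → 6000 K to the nearest 50 K.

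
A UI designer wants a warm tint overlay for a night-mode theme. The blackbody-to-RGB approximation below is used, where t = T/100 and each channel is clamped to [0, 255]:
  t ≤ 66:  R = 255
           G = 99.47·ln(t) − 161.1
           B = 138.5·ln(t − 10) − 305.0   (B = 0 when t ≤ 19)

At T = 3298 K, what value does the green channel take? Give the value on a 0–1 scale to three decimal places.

t = 3298/100 = 32.98; the t ≤ 66 branch applies.
G = 99.47·ln 32.98 − 161.1 = 99.47·3.4959 − 161.1 = 186.637.
On a 0–1 scale: 186.637/255 = 0.7319 → 0.732.

0.732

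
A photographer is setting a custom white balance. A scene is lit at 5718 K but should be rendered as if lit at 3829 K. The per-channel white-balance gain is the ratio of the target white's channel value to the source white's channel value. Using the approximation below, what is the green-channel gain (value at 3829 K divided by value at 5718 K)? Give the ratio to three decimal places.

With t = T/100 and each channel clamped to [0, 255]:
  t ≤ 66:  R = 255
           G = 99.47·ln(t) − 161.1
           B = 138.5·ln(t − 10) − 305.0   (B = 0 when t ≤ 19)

At 5718 K (t = 57.18):
  G = 99.47·ln 57.18 − 161.1 = 99.47·4.0462 − 161.1 = 241.376.
At 3829 K (t = 38.29):
  G = 99.47·ln 38.29 − 161.1 = 99.47·3.6452 − 161.1 = 201.487.
Gain = 201.487 / 241.376 = 0.8347 → 0.835.

0.835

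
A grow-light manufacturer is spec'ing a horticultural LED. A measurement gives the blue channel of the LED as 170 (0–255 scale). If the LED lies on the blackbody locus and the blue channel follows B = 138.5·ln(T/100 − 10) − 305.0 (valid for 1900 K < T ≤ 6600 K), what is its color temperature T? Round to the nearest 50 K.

4100 K

ln(t − 10) = (170 + 305.0) / 138.5 = 3.4296.
t − 10 = e^3.4296 = 30.864, so t = 40.864.
T = 100·t = 4086 K → 4100 K to the nearest 50 K.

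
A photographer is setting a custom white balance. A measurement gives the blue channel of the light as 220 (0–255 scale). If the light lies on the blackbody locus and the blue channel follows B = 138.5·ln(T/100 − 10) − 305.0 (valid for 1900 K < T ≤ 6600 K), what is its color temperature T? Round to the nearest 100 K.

ln(t − 10) = (220 + 305.0) / 138.5 = 3.7906.
t − 10 = e^3.7906 = 44.284, so t = 54.284.
T = 100·t = 5428 K → 5400 K to the nearest 100 K.

5400 K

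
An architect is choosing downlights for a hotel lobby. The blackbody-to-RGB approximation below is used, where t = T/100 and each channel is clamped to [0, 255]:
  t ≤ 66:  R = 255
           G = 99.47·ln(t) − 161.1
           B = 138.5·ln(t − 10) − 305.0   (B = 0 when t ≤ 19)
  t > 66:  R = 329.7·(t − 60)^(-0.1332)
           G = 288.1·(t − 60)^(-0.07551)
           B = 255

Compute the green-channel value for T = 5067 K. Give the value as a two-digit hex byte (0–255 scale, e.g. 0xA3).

0xE5

t = 5067/100 = 50.67; the t ≤ 66 branch applies.
G = 99.47·ln 50.67 − 161.1 = 99.47·3.9253 − 161.1 = 229.353.
Rounded: 229; in hex, 0xE5.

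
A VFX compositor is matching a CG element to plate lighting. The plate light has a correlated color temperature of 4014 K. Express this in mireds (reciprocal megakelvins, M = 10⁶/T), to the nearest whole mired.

M = 10⁶ / 4014 = 249.128 → 249 mireds.

249 mireds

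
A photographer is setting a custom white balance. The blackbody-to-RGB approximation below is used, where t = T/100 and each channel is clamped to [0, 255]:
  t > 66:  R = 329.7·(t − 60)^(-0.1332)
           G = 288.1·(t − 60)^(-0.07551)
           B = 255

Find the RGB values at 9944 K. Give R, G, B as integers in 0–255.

R=202, G=218, B=255

t = 9944/100 = 99.44; the t > 66 branch applies.
R = 329.7·(99.44 − 60)^(-0.1332) = 329.7·39.44^(-0.1332) = 329.7·0.61294 = 202.088.
G = 288.1·(99.44 − 60)^(-0.07551) = 288.1·39.44^(-0.07551) = 288.1·0.75769 = 218.290.
B = 255 by definition for t > 66.
Rounded: (202, 218, 255).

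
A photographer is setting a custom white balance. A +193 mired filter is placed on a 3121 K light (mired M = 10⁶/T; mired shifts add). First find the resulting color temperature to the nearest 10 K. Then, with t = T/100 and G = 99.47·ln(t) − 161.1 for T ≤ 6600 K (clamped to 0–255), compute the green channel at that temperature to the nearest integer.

134

M_in = 10⁶/3121 = 320.41; M_out = 320.41 + (+193) = 513.41.
T_out = 10⁶/513.41 = 1947.8 K → 1950 K; t = 19.5.
G = 99.47·ln 19.5 − 161.1 = 99.47·2.9704 − 161.1 = 134.367.
Rounded: 134.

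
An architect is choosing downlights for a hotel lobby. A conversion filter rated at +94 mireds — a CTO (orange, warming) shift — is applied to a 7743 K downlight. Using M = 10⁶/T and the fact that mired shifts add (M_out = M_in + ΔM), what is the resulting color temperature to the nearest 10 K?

4480 K

M_in = 10⁶/7743 = 129.15 mireds.
M_out = 129.15 + (+94) = 223.15 mireds.
T_out = 10⁶/223.15 = 4481.3 K → 4480 K.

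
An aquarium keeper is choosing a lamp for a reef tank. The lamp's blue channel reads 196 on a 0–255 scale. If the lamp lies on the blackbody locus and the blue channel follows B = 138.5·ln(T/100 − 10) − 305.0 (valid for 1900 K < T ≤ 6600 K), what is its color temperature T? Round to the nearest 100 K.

ln(t − 10) = (196 + 305.0) / 138.5 = 3.6173.
t − 10 = e^3.6173 = 37.238, so t = 47.238.
T = 100·t = 4724 K → 4700 K to the nearest 100 K.

4700 K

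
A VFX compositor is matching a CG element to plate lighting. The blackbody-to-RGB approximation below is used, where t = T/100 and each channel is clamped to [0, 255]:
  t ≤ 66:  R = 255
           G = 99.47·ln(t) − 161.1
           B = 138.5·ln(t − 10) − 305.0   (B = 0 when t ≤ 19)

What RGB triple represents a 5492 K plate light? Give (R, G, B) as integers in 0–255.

(255, 237, 222)

t = 5492/100 = 54.92; the t ≤ 66 branch applies.
R = 255 by definition for t ≤ 66.
G = 99.47·ln 54.92 − 161.1 = 99.47·4.0059 − 161.1 = 237.365.
B = 138.5·ln(54.92 − 10) − 305.0 = 138.5·ln 44.92 − 305.0 = 138.5·3.8049 − 305.0 = 221.976.
Rounded: (255, 237, 222).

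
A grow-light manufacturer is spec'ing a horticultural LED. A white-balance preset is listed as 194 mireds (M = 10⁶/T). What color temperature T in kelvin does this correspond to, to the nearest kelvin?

T = 10⁶ / 194 = 5154.64 K → 5155 K.

5155 K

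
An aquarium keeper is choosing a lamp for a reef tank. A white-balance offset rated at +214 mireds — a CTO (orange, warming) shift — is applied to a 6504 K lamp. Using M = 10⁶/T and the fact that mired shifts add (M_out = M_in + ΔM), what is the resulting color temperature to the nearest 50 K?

M_in = 10⁶/6504 = 153.75 mireds.
M_out = 153.75 + (+214) = 367.75 mireds.
T_out = 10⁶/367.75 = 2719.2 K → 2700 K.

2700 K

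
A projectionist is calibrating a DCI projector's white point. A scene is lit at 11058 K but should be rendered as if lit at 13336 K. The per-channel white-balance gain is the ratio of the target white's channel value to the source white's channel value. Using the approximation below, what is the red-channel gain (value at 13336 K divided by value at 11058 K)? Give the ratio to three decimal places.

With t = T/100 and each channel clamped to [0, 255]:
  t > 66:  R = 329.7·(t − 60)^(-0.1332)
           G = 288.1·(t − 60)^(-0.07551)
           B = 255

At 11058 K (t = 110.58):
  R = 329.7·(110.58 − 60)^(-0.1332) = 329.7·50.58^(-0.1332) = 329.7·0.59297 = 195.501.
At 13336 K (t = 133.36):
  R = 329.7·(133.36 − 60)^(-0.1332) = 329.7·73.36^(-0.1332) = 329.7·0.56431 = 186.054.
Gain = 186.054 / 195.501 = 0.9517 → 0.952.

0.952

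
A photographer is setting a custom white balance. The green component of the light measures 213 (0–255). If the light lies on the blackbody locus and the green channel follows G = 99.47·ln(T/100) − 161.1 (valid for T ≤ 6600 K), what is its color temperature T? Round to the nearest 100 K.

ln t = (213 + 161.1) / 99.47 = 3.7609.
t = e^3.7609 = 42.989.
T = 100·t = 4299 K → 4300 K to the nearest 100 K.

4300 K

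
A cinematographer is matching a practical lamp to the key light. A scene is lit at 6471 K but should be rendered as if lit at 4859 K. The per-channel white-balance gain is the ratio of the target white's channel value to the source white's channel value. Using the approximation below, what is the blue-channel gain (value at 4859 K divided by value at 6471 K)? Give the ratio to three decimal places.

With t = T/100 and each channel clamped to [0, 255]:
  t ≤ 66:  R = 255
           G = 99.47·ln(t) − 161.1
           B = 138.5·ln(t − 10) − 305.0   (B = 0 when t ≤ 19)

0.806

At 6471 K (t = 64.71):
  B = 138.5·ln(64.71 − 10) − 305.0 = 138.5·ln 54.71 − 305.0 = 138.5·4.0020 − 305.0 = 249.283.
At 4859 K (t = 48.59):
  B = 138.5·ln(48.59 − 10) − 305.0 = 138.5·ln 38.59 − 305.0 = 138.5·3.6530 − 305.0 = 200.940.
Gain = 200.940 / 249.283 = 0.8061 → 0.806.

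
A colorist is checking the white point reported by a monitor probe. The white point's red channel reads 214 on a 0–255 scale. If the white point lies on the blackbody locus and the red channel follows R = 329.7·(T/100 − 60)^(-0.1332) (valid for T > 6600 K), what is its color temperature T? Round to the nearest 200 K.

(t − 60)^(-0.1332) = 214/329.7 = 0.64907.
t − 60 = 0.64907^(1/-0.1332) = 0.64907^(-7.508) = 25.657, so t = 85.657.
T = 100·t = 8566 K → 8600 K to the nearest 200 K.

8600 K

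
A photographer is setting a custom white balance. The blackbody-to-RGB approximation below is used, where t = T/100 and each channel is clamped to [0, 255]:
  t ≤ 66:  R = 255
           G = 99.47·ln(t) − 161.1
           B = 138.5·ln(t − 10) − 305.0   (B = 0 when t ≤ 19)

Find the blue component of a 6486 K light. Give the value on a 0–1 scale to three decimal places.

t = 6486/100 = 64.86; the t ≤ 66 branch applies.
B = 138.5·ln(64.86 − 10) − 305.0 = 138.5·ln 54.86 − 305.0 = 138.5·4.0048 − 305.0 = 249.663.
On a 0–1 scale: 249.663/255 = 0.9791 → 0.979.

0.979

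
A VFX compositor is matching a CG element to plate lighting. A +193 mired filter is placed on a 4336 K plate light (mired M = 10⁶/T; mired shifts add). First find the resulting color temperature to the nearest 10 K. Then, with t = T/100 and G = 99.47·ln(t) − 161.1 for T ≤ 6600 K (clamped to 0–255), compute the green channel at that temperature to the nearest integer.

153

M_in = 10⁶/4336 = 230.63; M_out = 230.63 + (+193) = 423.63.
T_out = 10⁶/423.63 = 2360.6 K → 2360 K; t = 23.6.
G = 99.47·ln 23.6 − 161.1 = 99.47·3.1612 − 161.1 = 153.349.
Rounded: 153.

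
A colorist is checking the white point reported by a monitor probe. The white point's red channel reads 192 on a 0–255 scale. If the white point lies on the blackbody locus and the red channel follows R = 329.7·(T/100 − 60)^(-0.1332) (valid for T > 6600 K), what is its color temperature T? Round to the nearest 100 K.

(t − 60)^(-0.1332) = 192/329.7 = 0.58235.
t − 60 = 0.58235^(1/-0.1332) = 0.58235^(-7.508) = 57.929, so t = 117.929.
T = 100·t = 11793 K → 11800 K to the nearest 100 K.

11800 K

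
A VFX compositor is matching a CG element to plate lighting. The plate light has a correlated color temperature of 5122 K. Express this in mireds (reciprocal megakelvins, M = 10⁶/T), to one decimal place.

M = 10⁶ / 5122 = 195.236 → 195.2 mireds.

195.2 mireds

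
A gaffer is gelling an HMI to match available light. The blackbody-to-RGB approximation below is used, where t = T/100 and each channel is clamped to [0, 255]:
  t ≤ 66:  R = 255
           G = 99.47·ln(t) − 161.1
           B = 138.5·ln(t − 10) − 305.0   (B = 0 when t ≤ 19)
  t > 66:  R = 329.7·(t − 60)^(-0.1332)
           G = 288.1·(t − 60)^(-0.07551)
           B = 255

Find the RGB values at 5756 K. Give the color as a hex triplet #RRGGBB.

#FFF2E6

t = 5756/100 = 57.56; the t ≤ 66 branch applies.
R = 255 by definition for t ≤ 66.
G = 99.47·ln 57.56 − 161.1 = 99.47·4.0528 − 161.1 = 242.035.
B = 138.5·ln(57.56 − 10) − 305.0 = 138.5·ln 47.56 − 305.0 = 138.5·3.8620 − 305.0 = 229.886.
Rounded: (255, 242, 230).
In hex: #FFF2E6.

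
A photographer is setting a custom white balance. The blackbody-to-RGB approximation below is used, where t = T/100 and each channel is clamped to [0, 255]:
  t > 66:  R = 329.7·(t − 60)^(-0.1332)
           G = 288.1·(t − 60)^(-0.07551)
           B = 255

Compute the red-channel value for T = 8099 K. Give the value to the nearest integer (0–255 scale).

220

t = 8099/100 = 80.99; the t > 66 branch applies.
R = 329.7·(80.99 − 60)^(-0.1332) = 329.7·20.99^(-0.1332) = 329.7·0.66667 = 219.800.
Rounded: 220.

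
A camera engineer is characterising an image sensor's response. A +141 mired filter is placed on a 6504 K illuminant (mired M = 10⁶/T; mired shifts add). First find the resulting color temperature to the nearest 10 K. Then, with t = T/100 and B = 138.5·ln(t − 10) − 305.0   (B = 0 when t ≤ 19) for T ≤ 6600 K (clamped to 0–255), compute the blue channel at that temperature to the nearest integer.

M_in = 10⁶/6504 = 153.75; M_out = 153.75 + (+141) = 294.75.
T_out = 10⁶/294.75 = 3392.7 K → 3390 K; t = 33.9.
B = 138.5·ln(33.9 − 10) − 305.0 = 138.5·ln 23.9 − 305.0 = 138.5·3.1739 − 305.0 = 134.582.
Rounded: 135.

135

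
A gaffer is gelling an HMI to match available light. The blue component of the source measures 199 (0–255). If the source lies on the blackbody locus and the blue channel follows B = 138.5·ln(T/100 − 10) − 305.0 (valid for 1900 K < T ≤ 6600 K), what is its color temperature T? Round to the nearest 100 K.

ln(t − 10) = (199 + 305.0) / 138.5 = 3.6390.
t − 10 = e^3.6390 = 38.053, so t = 48.053.
T = 100·t = 4805 K → 4800 K to the nearest 100 K.

4800 K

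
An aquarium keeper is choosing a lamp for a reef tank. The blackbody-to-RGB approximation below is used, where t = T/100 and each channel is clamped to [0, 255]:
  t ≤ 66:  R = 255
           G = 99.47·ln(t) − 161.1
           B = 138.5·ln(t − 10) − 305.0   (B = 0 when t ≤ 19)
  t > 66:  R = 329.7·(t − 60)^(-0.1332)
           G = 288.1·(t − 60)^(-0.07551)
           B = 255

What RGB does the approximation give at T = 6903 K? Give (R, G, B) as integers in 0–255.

t = 6903/100 = 69.03; the t > 66 branch applies.
R = 329.7·(69.03 − 60)^(-0.1332) = 329.7·9.03^(-0.1332) = 329.7·0.74594 = 245.936.
G = 288.1·(69.03 − 60)^(-0.07551) = 288.1·9.03^(-0.07551) = 288.1·0.84691 = 243.994.
B = 255 by definition for t > 66.
Rounded: (246, 244, 255).

(246, 244, 255)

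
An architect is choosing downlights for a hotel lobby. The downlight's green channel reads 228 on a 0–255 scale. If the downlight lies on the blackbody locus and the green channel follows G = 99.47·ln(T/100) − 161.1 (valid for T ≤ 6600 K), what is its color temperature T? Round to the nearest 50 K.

ln t = (228 + 161.1) / 99.47 = 3.9117.
t = e^3.9117 = 49.985.
T = 100·t = 4999 K → 5000 K to the nearest 50 K.

5000 K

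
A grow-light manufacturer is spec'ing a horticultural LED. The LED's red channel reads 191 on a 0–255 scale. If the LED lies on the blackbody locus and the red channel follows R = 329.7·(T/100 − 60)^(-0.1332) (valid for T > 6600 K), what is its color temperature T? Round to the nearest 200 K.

12000 K

(t − 60)^(-0.1332) = 191/329.7 = 0.57931.
t − 60 = 0.57931^(1/-0.1332) = 0.57931^(-7.508) = 60.245, so t = 120.245.
T = 100·t = 12025 K → 12000 K to the nearest 200 K.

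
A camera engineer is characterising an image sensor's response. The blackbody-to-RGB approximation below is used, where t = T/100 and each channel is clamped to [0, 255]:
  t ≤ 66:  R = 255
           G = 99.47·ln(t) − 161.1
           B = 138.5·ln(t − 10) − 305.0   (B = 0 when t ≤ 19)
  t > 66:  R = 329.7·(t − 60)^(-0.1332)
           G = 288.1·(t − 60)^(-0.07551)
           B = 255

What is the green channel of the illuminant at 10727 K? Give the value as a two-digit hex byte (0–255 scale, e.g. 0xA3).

t = 10727/100 = 107.27; the t > 66 branch applies.
G = 288.1·(107.27 − 60)^(-0.07551) = 288.1·47.27^(-0.07551) = 288.1·0.74740 = 215.325.
Rounded: 215; in hex, 0xD7.

0xD7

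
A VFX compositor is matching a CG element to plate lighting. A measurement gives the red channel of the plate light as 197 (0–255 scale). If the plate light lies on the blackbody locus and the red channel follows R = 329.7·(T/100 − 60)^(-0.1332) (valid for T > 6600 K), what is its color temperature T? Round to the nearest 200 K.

(t − 60)^(-0.1332) = 197/329.7 = 0.59751.
t − 60 = 0.59751^(1/-0.1332) = 0.59751^(-7.508) = 47.761, so t = 107.761.
T = 100·t = 10776 K → 10800 K to the nearest 200 K.

10800 K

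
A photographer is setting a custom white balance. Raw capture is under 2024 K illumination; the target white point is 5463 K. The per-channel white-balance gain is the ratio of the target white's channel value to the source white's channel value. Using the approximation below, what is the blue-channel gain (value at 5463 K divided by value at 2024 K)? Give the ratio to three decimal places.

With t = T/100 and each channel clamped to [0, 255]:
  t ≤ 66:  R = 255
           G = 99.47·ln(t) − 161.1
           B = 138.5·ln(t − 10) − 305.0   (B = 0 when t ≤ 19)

12.859

At 2024 K (t = 20.24):
  B = 138.5·ln(20.24 − 10) − 305.0 = 138.5·ln 10.24 − 305.0 = 138.5·2.3263 − 305.0 = 17.193.
At 5463 K (t = 54.63):
  B = 138.5·ln(54.63 − 10) − 305.0 = 138.5·ln 44.63 − 305.0 = 138.5·3.7984 − 305.0 = 221.079.
Gain = 221.079 / 17.193 = 12.8588 → 12.859.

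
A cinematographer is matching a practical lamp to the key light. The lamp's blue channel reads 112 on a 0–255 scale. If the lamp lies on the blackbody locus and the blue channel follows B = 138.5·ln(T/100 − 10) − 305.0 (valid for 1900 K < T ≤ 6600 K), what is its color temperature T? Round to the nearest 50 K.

3050 K

ln(t − 10) = (112 + 305.0) / 138.5 = 3.0108.
t − 10 = e^3.0108 = 20.304, so t = 30.304.
T = 100·t = 3030 K → 3050 K to the nearest 50 K.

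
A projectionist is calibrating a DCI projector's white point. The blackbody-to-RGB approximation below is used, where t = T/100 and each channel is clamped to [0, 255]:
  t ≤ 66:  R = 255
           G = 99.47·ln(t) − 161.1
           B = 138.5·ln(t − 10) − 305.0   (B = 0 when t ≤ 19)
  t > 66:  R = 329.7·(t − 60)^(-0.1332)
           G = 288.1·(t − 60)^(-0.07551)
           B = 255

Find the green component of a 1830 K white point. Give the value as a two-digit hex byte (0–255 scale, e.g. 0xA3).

0x80

t = 1830/100 = 18.3; the t ≤ 66 branch applies.
G = 99.47·ln 18.3 − 161.1 = 99.47·2.9069 − 161.1 = 128.049.
Rounded: 128; in hex, 0x80.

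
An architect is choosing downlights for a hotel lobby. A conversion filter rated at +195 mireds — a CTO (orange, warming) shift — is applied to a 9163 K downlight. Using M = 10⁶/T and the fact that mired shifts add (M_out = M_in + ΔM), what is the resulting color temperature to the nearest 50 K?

M_in = 10⁶/9163 = 109.13 mireds.
M_out = 109.13 + (+195) = 304.13 mireds.
T_out = 10⁶/304.13 = 3288.0 K → 3300 K.

3300 K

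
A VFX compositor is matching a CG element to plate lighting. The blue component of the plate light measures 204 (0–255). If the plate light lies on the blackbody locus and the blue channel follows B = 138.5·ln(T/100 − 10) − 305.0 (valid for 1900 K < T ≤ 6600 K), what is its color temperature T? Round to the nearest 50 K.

ln(t − 10) = (204 + 305.0) / 138.5 = 3.6751.
t − 10 = e^3.6751 = 39.452, so t = 49.452.
T = 100·t = 4945 K → 4950 K to the nearest 50 K.

4950 K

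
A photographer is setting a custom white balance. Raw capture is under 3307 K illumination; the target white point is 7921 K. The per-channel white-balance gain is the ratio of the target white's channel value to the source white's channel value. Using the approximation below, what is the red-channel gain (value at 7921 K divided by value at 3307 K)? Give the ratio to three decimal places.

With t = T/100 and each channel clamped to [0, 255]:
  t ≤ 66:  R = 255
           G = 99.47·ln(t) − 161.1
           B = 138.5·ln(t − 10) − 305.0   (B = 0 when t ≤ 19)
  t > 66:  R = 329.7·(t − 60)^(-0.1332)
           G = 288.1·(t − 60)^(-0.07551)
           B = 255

0.872

At 3307 K (t = 33.07):
  R = 255 by definition for t ≤ 66.
At 7921 K (t = 79.21):
  R = 329.7·(79.21 − 60)^(-0.1332) = 329.7·19.21^(-0.1332) = 329.7·0.67458 = 222.409.
Gain = 222.409 / 255.000 = 0.8722 → 0.872.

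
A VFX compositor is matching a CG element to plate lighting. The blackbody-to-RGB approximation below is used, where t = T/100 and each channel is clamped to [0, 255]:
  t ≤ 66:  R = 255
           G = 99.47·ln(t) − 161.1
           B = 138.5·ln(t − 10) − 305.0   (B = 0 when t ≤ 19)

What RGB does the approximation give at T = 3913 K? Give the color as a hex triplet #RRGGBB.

t = 3913/100 = 39.13; the t ≤ 66 branch applies.
R = 255 by definition for t ≤ 66.
G = 99.47·ln 39.13 − 161.1 = 99.47·3.6669 − 161.1 = 203.645.
B = 138.5·ln(39.13 − 10) − 305.0 = 138.5·ln 29.13 − 305.0 = 138.5·3.3718 − 305.0 = 161.990.
Rounded: (255, 204, 162).
In hex: #FFCCA2.

#FFCCA2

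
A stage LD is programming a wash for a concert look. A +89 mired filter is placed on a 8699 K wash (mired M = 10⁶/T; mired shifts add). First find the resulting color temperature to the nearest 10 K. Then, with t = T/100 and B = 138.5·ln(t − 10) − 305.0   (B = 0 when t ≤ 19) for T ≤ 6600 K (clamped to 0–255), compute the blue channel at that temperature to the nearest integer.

M_in = 10⁶/8699 = 114.96; M_out = 114.96 + (+89) = 203.96.
T_out = 10⁶/203.96 = 4903.0 K → 4900 K; t = 49.
B = 138.5·ln(49 − 10) − 305.0 = 138.5·ln 39 − 305.0 = 138.5·3.6636 − 305.0 = 202.403.
Rounded: 202.

202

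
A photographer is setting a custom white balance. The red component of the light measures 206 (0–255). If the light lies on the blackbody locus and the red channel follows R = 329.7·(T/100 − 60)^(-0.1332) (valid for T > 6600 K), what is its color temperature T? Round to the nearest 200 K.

(t − 60)^(-0.1332) = 206/329.7 = 0.62481.
t − 60 = 0.62481^(1/-0.1332) = 0.62481^(-7.508) = 34.152, so t = 94.152.
T = 100·t = 9415 K → 9400 K to the nearest 200 K.

9400 K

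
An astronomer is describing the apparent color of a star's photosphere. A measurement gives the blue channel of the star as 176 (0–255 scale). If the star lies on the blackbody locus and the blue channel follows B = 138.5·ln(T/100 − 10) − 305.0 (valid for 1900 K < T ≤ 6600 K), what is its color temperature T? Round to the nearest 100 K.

ln(t − 10) = (176 + 305.0) / 138.5 = 3.4729.
t − 10 = e^3.4729 = 32.231, so t = 42.231.
T = 100·t = 4223 K → 4200 K to the nearest 100 K.

4200 K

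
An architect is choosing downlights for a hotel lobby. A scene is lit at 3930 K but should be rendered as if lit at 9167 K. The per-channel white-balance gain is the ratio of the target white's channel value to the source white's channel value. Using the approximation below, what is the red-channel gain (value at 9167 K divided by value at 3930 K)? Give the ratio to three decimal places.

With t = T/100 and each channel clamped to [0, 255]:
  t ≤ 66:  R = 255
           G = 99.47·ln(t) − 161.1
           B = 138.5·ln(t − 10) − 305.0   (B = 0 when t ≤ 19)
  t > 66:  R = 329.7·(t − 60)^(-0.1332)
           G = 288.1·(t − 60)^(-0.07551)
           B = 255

0.816

At 3930 K (t = 39.3):
  R = 255 by definition for t ≤ 66.
At 9167 K (t = 91.67):
  R = 329.7·(91.67 − 60)^(-0.1332) = 329.7·31.67^(-0.1332) = 329.7·0.63112 = 208.081.
Gain = 208.081 / 255.000 = 0.8160 → 0.816.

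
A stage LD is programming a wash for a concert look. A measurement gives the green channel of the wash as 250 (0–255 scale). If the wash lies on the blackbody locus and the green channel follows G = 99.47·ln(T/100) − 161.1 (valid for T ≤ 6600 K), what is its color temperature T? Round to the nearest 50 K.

6250 K

ln t = (250 + 161.1) / 99.47 = 4.1329.
t = e^4.1329 = 62.359.
T = 100·t = 6236 K → 6250 K to the nearest 50 K.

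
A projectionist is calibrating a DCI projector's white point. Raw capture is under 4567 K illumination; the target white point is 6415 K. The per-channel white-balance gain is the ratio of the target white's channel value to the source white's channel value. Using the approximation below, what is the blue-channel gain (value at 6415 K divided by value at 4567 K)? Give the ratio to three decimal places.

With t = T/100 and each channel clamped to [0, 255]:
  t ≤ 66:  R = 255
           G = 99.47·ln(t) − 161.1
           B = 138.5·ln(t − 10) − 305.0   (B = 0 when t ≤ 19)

1.304

At 4567 K (t = 45.67):
  B = 138.5·ln(45.67 − 10) − 305.0 = 138.5·ln 35.67 − 305.0 = 138.5·3.5743 − 305.0 = 190.042.
At 6415 K (t = 64.15):
  B = 138.5·ln(64.15 − 10) − 305.0 = 138.5·ln 54.15 − 305.0 = 138.5·3.9918 − 305.0 = 247.858.
Gain = 247.858 / 190.042 = 1.3042 → 1.304.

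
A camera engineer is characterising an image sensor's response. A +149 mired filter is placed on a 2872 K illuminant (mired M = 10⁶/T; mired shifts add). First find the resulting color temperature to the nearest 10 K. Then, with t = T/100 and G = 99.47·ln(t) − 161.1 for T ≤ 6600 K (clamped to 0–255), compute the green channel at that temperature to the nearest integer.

137

M_in = 10⁶/2872 = 348.19; M_out = 348.19 + (+149) = 497.19.
T_out = 10⁶/497.19 = 2011.3 K → 2010 K; t = 20.1.
G = 99.47·ln 20.1 − 161.1 = 99.47·3.0007 − 161.1 = 137.382.
Rounded: 137.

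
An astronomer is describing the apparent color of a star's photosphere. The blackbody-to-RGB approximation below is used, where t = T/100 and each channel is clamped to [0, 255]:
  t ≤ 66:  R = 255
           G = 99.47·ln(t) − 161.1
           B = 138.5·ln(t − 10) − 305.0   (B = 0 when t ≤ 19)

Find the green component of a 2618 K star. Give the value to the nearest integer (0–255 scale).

164

t = 2618/100 = 26.18; the t ≤ 66 branch applies.
G = 99.47·ln 26.18 − 161.1 = 99.47·3.2650 − 161.1 = 163.669.
Rounded: 164.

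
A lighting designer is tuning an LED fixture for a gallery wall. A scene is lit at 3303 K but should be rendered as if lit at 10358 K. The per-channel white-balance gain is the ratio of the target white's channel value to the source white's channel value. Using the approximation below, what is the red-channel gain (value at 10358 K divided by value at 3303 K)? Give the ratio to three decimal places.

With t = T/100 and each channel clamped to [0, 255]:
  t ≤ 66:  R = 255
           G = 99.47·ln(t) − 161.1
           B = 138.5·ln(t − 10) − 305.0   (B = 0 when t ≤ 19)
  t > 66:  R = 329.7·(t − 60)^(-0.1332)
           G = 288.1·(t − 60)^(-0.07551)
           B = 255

At 3303 K (t = 33.03):
  R = 255 by definition for t ≤ 66.
At 10358 K (t = 103.58):
  R = 329.7·(103.58 − 60)^(-0.1332) = 329.7·43.58^(-0.1332) = 329.7·0.60485 = 199.419.
Gain = 199.419 / 255.000 = 0.7820 → 0.782.

0.782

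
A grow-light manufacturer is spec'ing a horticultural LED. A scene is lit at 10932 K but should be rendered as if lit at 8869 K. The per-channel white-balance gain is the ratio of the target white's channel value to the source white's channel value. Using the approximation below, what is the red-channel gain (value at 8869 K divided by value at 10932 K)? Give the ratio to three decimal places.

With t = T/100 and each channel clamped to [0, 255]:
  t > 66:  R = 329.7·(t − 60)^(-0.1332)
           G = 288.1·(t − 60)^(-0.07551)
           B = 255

1.075

At 10932 K (t = 109.32):
  R = 329.7·(109.32 − 60)^(-0.1332) = 329.7·49.32^(-0.1332) = 329.7·0.59496 = 196.159.
At 8869 K (t = 88.69):
  R = 329.7·(88.69 − 60)^(-0.1332) = 329.7·28.69^(-0.1332) = 329.7·0.63948 = 210.838.
Gain = 210.838 / 196.159 = 1.0748 → 1.075.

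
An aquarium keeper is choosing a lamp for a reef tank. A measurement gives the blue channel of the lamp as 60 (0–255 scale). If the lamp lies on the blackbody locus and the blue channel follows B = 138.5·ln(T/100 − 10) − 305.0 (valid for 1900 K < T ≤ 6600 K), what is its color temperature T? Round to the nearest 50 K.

2400 K

ln(t − 10) = (60 + 305.0) / 138.5 = 2.6354.
t − 10 = e^2.6354 = 13.949, so t = 23.949.
T = 100·t = 2395 K → 2400 K to the nearest 50 K.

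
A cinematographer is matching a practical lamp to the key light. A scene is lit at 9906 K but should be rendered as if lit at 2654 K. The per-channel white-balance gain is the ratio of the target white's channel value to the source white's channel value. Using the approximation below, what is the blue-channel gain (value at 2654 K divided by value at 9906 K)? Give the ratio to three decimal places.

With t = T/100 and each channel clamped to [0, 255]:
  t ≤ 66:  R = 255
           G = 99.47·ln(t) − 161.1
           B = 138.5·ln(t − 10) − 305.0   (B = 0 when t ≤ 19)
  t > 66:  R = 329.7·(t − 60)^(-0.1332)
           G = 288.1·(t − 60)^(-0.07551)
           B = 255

At 9906 K (t = 99.06):
  B = 255 by definition for t > 66.
At 2654 K (t = 26.54):
  B = 138.5·ln(26.54 − 10) − 305.0 = 138.5·ln 16.54 − 305.0 = 138.5·2.8058 − 305.0 = 83.601.
Gain = 83.601 / 255.000 = 0.3278 → 0.328.

0.328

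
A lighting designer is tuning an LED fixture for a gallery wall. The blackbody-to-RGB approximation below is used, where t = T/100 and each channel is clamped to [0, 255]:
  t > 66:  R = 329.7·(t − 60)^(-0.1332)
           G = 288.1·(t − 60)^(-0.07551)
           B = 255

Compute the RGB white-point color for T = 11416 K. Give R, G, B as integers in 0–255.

t = 11416/100 = 114.16; the t > 66 branch applies.
R = 329.7·(114.16 − 60)^(-0.1332) = 329.7·54.16^(-0.1332) = 329.7·0.58759 = 193.728.
G = 288.1·(114.16 − 60)^(-0.07551) = 288.1·54.16^(-0.07551) = 288.1·0.73976 = 213.124.
B = 255 by definition for t > 66.
Rounded: (194, 213, 255).

R=194, G=213, B=255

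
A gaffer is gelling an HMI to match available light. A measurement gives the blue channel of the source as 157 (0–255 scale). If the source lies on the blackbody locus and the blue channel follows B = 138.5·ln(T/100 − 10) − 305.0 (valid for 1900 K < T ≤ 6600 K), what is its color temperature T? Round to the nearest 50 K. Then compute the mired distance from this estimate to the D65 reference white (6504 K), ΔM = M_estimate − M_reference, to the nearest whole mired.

+109 mireds

ln(t − 10) = (157 + 305.0) / 138.5 = 3.3357.
t − 10 = e^3.3357 = 28.099, so t = 38.099.
T = 100·t = 3810 K → 3800 K to the nearest 50 K.
M_estimate = 10⁶/3800 = 263.16; M_reference = 10⁶/6504 = 153.75.
ΔM = 263.16 − 153.75 = 109.41 → +109 mireds.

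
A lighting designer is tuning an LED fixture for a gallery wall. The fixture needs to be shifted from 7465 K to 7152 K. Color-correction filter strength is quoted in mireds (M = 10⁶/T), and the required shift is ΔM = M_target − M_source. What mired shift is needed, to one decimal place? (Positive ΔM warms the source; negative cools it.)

M_source = 10⁶/7465 = 133.958; M_target = 10⁶/7152 = 139.821.
ΔM = 139.821 − 133.958 = 5.863 → +5.9 mireds, a warming shift.

+5.9 mireds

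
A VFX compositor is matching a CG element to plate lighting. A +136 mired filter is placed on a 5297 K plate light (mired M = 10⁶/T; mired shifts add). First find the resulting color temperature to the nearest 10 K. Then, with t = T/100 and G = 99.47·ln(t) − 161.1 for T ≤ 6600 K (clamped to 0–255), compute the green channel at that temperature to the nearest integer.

180

M_in = 10⁶/5297 = 188.79; M_out = 188.79 + (+136) = 324.79.
T_out = 10⁶/324.79 = 3078.9 K → 3080 K; t = 30.8.
G = 99.47·ln 30.8 − 161.1 = 99.47·3.4275 − 161.1 = 179.835.
Rounded: 180.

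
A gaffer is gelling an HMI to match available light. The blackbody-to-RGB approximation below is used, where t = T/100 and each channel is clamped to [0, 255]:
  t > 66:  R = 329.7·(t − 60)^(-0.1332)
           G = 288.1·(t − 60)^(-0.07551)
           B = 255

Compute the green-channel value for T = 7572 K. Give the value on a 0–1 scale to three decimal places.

0.918

t = 7572/100 = 75.72; the t > 66 branch applies.
G = 288.1·(75.72 − 60)^(-0.07551) = 288.1·15.72^(-0.07551) = 288.1·0.81219 = 233.991.
On a 0–1 scale: 233.991/255 = 0.9176 → 0.918.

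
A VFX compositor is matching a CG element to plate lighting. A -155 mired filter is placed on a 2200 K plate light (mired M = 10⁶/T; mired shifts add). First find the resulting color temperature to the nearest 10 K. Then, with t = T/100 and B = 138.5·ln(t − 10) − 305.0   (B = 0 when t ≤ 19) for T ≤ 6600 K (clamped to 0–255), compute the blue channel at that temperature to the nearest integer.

M_in = 10⁶/2200 = 454.55; M_out = 454.55 + (-155) = 299.55.
T_out = 10⁶/299.55 = 3338.4 K → 3340 K; t = 33.4.
B = 138.5·ln(33.4 − 10) − 305.0 = 138.5·ln 23.4 − 305.0 = 138.5·3.1527 − 305.0 = 131.654.
Rounded: 132.

132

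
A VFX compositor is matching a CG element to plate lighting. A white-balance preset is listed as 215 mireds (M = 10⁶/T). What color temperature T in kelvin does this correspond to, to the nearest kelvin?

4651 K

T = 10⁶ / 215 = 4651.16 K → 4651 K.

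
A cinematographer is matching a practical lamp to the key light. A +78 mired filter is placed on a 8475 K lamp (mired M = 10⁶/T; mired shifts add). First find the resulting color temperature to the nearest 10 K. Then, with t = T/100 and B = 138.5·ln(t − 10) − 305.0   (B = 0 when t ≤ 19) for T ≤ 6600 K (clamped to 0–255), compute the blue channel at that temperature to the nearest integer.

M_in = 10⁶/8475 = 117.99; M_out = 117.99 + (+78) = 195.99.
T_out = 10⁶/195.99 = 5102.2 K → 5100 K; t = 51.
B = 138.5·ln(51 − 10) − 305.0 = 138.5·ln 41 − 305.0 = 138.5·3.7136 − 305.0 = 209.330.
Rounded: 209.

209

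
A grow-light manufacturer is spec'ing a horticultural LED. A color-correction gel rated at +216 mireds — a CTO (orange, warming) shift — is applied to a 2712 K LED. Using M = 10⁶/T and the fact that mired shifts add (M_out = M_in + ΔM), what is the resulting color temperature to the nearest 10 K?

M_in = 10⁶/2712 = 368.73 mireds.
M_out = 368.73 + (+216) = 584.73 mireds.
T_out = 10⁶/584.73 = 1710.2 K → 1710 K.

1710 K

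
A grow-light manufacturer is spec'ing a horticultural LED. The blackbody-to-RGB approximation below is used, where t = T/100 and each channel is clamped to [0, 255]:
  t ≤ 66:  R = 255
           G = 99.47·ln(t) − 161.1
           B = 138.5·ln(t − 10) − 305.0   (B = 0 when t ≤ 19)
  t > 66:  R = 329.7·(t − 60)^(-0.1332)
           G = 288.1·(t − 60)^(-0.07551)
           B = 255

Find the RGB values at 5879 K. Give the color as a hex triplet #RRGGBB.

t = 5879/100 = 58.79; the t ≤ 66 branch applies.
R = 255 by definition for t ≤ 66.
G = 99.47·ln 58.79 − 161.1 = 99.47·4.0740 − 161.1 = 244.138.
B = 138.5·ln(58.79 − 10) − 305.0 = 138.5·ln 48.79 − 305.0 = 138.5·3.8875 − 305.0 = 233.422.
Rounded: (255, 244, 233).
In hex: #FFF4E9.

#FFF4E9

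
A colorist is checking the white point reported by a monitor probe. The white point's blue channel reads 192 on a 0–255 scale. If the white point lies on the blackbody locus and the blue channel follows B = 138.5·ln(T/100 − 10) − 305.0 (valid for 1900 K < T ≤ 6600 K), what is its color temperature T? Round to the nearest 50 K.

ln(t − 10) = (192 + 305.0) / 138.5 = 3.5884.
t − 10 = e^3.5884 = 36.178, so t = 46.178.
T = 100·t = 4618 K → 4600 K to the nearest 50 K.

4600 K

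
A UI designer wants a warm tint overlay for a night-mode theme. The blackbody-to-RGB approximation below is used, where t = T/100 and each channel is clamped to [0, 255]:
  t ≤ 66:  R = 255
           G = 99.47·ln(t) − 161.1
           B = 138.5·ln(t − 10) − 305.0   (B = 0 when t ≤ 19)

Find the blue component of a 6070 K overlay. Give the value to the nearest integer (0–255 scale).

t = 6070/100 = 60.7; the t ≤ 66 branch applies.
B = 138.5·ln(60.7 − 10) − 305.0 = 138.5·ln 50.7 − 305.0 = 138.5·3.9259 − 305.0 = 238.741.
Rounded: 239.

239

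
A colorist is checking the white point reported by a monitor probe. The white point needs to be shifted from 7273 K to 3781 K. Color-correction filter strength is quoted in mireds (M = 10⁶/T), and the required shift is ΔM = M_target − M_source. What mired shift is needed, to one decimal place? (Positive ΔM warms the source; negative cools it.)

+127.0 mireds

M_source = 10⁶/7273 = 137.495; M_target = 10⁶/3781 = 264.480.
ΔM = 264.480 − 137.495 = 126.985 → +127.0 mireds, a warming shift.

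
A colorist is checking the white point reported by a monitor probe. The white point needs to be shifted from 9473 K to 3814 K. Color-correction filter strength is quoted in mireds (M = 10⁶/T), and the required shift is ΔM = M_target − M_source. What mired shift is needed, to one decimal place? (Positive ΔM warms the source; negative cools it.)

M_source = 10⁶/9473 = 105.563; M_target = 10⁶/3814 = 262.192.
ΔM = 262.192 − 105.563 = 156.629 → +156.6 mireds, a warming shift.

+156.6 mireds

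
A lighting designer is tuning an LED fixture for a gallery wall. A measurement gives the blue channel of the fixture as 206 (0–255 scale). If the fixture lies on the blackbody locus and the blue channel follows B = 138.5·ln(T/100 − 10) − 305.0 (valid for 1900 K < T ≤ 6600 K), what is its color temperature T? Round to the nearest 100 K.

5000 K

ln(t − 10) = (206 + 305.0) / 138.5 = 3.6895.
t − 10 = e^3.6895 = 40.026, so t = 50.026.
T = 100·t = 5003 K → 5000 K to the nearest 100 K.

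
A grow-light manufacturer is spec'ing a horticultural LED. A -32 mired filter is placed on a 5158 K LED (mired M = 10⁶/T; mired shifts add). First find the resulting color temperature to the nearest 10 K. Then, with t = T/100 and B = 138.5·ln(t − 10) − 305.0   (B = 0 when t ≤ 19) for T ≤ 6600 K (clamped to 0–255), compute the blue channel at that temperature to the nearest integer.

M_in = 10⁶/5158 = 193.87; M_out = 193.87 + (-32) = 161.87.
T_out = 10⁶/161.87 = 6177.7 K → 6180 K; t = 61.8.
B = 138.5·ln(61.8 − 10) − 305.0 = 138.5·ln 51.8 − 305.0 = 138.5·3.9474 − 305.0 = 241.714.
Rounded: 242.

242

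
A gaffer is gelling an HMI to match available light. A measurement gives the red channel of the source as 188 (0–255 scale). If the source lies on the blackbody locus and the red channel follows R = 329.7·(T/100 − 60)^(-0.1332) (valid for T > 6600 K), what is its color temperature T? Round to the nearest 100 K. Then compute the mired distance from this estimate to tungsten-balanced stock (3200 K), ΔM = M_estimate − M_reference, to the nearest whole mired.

-234 mireds

(t − 60)^(-0.1332) = 188/329.7 = 0.57022.
t − 60 = 0.57022^(1/-0.1332) = 0.57022^(-7.508) = 67.848, so t = 127.848.
T = 100·t = 12785 K → 12800 K to the nearest 100 K.
M_estimate = 10⁶/12800 = 78.12; M_reference = 10⁶/3200 = 312.50.
ΔM = 78.12 − 312.50 = -234.38 → -234 mireds.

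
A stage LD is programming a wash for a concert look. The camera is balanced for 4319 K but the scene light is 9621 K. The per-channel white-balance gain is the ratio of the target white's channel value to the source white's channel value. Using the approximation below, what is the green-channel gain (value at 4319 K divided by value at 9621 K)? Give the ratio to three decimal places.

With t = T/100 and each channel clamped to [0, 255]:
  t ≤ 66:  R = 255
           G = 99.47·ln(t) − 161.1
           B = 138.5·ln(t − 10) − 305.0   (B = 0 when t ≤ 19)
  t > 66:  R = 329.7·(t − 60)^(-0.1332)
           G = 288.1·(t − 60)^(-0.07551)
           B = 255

0.972

At 9621 K (t = 96.21):
  G = 288.1·(96.21 − 60)^(-0.07551) = 288.1·36.21^(-0.07551) = 288.1·0.76259 = 219.703.
At 4319 K (t = 43.19):
  G = 99.47·ln 43.19 − 161.1 = 99.47·3.7656 − 161.1 = 213.465.
Gain = 213.465 / 219.703 = 0.9716 → 0.972.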